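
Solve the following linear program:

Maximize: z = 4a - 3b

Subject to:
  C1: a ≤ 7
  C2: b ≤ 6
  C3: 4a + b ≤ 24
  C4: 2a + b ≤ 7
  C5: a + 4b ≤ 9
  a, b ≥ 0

Evaluate the objective at each vertex of the feasible region:
  z(0, 0) = 0
  z(3.5, 0) = 14  ←
  z(2.714, 1.571) = 6.143
  z(0, 2.25) = -6.75
The maximum is at a = 3.5, b = 0.

a = 3.5, b = 0, z = 14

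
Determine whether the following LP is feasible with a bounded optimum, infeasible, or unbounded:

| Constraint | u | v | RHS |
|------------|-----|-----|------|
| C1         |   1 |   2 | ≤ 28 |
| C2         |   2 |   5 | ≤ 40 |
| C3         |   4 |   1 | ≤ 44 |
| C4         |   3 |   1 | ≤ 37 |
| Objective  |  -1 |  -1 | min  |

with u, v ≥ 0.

Feasible with a bounded optimal solution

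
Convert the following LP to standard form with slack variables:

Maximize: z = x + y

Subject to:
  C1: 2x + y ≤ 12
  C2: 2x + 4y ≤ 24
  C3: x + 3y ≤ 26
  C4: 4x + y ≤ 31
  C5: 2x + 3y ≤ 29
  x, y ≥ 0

max z = x + y

s.t.
  2x + y + s1 = 12
  2x + 4y + s2 = 24
  x + 3y + s3 = 26
  4x + y + s4 = 31
  2x + 3y + s5 = 29
  x, y, s1, s2, s3, s4, s5 ≥ 0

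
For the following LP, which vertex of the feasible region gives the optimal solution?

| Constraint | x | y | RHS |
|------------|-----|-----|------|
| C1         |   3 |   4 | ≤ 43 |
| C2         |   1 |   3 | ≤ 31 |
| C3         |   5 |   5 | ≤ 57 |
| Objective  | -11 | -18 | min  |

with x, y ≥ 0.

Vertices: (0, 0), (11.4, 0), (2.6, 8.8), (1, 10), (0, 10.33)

Evaluate the objective at each vertex of the feasible region:
  z(0, 0) = 0
  z(11.4, 0) = -125.4
  z(2.6, 8.8) = -187
  z(1, 10) = -191  ←
  z(0, 10.33) = -186
The minimum is at x = 1, y = 10.

(1, 10)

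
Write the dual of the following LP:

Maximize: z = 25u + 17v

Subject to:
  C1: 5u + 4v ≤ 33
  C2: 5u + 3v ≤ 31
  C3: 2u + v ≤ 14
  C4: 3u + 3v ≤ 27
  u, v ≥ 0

Primal max cᵀx s.t. Ax ≤ b, x ≥ 0  →  Dual min bᵀy s.t. Aᵀy ≥ c, y ≥ 0.

Minimize: z = 33y1 + 31y2 + 14y3 + 27y4

Subject to:
  5y1 + 5y2 + 2y3 + 3y4 ≥ 25
  4y1 + 3y2 + y3 + 3y4 ≥ 17
  y1, y2, y3, y4 ≥ 0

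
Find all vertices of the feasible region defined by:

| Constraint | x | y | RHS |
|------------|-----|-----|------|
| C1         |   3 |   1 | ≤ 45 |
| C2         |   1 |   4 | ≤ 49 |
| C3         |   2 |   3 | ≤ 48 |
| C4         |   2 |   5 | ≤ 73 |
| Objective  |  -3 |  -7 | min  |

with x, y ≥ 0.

(0, 0), (15, 0), (12.43, 7.714), (9, 10), (0, 12.25)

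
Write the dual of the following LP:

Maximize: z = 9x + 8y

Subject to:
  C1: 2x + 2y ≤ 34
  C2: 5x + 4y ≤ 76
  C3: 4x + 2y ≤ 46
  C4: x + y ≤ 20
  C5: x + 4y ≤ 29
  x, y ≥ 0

Primal max cᵀx s.t. Ax ≤ b, x ≥ 0  →  Dual min bᵀy s.t. Aᵀy ≥ c, y ≥ 0.

Minimize: z = 34y1 + 76y2 + 46y3 + 20y4 + 29y5

Subject to:
  2y1 + 5y2 + 4y3 + y4 + y5 ≥ 9
  2y1 + 4y2 + 2y3 + y4 + 4y5 ≥ 8
  y1, y2, y3, y4, y5 ≥ 0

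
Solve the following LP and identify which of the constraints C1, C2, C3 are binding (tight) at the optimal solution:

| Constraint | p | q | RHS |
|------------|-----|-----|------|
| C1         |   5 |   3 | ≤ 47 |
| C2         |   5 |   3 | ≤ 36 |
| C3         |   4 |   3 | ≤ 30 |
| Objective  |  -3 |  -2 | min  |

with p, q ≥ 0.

At p = 6, q = 2, compute slack b - a·x for each constraint:
  C1: 47 − 36 = 11  (slack)
  C2: 36 − 36 = 0  (binding)
  C3: 30 − 30 = 0  (binding)

Optimal: p = 6, q = 2
Binding: C2, C3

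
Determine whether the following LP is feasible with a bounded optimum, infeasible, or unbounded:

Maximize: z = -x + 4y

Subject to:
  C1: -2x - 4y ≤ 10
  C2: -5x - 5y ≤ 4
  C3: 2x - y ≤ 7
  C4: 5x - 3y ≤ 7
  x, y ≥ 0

Unbounded (objective can increase without bound)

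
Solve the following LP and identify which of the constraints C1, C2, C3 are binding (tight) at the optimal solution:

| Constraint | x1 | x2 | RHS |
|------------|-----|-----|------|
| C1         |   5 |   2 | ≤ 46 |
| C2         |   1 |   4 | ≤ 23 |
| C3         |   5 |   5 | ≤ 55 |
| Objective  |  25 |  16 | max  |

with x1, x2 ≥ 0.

At x1 = 8, x2 = 3, compute slack b - a·x for each constraint:
  C1: 46 − 46 = 0  (binding)
  C2: 23 − 20 = 3  (slack)
  C3: 55 − 55 = 0  (binding)

Optimal: x1 = 8, x2 = 3
Binding: C1, C3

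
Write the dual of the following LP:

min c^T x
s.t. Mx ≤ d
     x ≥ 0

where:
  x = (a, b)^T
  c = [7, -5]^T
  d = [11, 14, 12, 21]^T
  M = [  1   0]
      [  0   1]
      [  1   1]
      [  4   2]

Primal min cᵀx s.t. Ax ≤ b, x ≥ 0  →  Dual max −bᵀy s.t. Aᵀy ≥ −c, y ≥ 0.

Maximize: z = -11y1 - 14y2 - 12y3 - 21y4

Subject to:
  y1 + y3 + 4y4 ≥ -7
  y2 + y3 + 2y4 ≥ 5
  y1, y2, y3, y4 ≥ 0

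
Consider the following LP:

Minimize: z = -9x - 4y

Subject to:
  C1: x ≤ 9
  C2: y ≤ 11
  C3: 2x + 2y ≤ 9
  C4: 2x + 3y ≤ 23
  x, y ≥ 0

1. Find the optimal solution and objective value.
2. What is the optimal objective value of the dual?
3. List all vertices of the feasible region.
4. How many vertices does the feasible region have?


1. x = 4.5, y = 0, z = -40.5
2. -40.5
3. (0, 0), (4.5, 0), (0, 4.5)
4. 3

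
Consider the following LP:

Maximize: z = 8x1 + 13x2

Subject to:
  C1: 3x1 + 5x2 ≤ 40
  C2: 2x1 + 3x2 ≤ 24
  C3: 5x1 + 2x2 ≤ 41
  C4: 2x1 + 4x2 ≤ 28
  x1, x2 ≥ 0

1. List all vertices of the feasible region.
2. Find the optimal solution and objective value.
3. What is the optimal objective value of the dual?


1. (0, 0), (8.2, 0), (6.818, 3.455), (6, 4), (0, 7)
2. x1 = 6, x2 = 4, z = 100
3. 100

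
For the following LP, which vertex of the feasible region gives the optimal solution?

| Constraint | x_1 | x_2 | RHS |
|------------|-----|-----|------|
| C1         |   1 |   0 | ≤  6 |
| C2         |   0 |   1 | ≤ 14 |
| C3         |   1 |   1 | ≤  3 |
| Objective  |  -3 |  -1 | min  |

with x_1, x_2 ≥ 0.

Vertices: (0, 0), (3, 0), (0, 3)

Evaluate the objective at each vertex of the feasible region:
  z(0, 0) = 0
  z(3, 0) = -9  ←
  z(0, 3) = -3
The minimum is at x_1 = 3, x_2 = 0.

(3, 0)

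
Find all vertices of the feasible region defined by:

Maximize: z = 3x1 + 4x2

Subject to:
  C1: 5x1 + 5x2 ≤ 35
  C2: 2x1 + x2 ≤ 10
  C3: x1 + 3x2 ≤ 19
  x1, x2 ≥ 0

(0, 0), (5, 0), (3, 4), (1, 6), (0, 6.333)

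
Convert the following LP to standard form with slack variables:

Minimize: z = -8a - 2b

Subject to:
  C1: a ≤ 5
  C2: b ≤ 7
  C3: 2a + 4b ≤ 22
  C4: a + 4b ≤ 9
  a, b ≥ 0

min z = -8a - 2b

s.t.
  a + s1 = 5
  b + s2 = 7
  2a + 4b + s3 = 22
  a + 4b + s4 = 9
  a, b, s1, s2, s3, s4 ≥ 0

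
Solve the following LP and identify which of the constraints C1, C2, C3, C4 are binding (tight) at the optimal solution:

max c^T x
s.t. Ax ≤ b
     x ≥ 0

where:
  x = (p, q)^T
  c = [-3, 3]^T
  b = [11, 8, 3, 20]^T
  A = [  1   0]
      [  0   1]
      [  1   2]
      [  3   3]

At p = 0, q = 1.5, compute slack b - a·x for each constraint:
  C1: 11 − 0 = 11  (slack)
  C2: 8 − 1.5 = 6.5  (slack)
  C3: 3 − 3 = 0  (binding)
  C4: 20 − 4.5 = 15.5  (slack)

Optimal: p = 0, q = 1.5
Binding: C3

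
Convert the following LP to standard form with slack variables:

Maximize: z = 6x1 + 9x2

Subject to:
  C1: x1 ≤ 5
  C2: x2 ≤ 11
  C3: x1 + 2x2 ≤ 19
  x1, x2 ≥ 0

max z = 6x1 + 9x2

s.t.
  x1 + s1 = 5
  x2 + s2 = 11
  x1 + 2x2 + s3 = 19
  x1, x2, s1, s2, s3 ≥ 0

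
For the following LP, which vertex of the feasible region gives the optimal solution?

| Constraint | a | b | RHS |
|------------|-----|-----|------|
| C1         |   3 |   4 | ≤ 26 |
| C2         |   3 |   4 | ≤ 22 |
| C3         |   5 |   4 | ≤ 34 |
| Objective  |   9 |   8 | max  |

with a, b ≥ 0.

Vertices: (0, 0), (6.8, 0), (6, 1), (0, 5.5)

Evaluate the objective at each vertex of the feasible region:
  z(0, 0) = 0
  z(6.8, 0) = 61.2
  z(6, 1) = 62  ←
  z(0, 5.5) = 44
The maximum is at a = 6, b = 1.

(6, 1)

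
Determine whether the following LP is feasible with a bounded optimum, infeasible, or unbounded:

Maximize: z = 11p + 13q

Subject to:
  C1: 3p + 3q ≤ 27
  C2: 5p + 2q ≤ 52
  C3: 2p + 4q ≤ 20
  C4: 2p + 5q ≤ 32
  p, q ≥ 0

Feasible with a bounded optimal solution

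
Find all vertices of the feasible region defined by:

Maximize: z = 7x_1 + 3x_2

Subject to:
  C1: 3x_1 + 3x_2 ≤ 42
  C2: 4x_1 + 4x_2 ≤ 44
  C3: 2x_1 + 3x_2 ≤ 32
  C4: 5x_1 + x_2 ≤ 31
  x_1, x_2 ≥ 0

(0, 0), (6.2, 0), (5, 6), (1, 10), (0, 10.67)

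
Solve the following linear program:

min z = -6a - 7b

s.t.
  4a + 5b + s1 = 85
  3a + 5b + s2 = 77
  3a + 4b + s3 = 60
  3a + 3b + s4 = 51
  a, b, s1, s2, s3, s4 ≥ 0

Evaluate the objective at each vertex of the feasible region:
  z(0, 0) = 0
  z(17, 0) = -102
  z(8, 9) = -111  ←
  z(0, 15) = -105
The minimum is at a = 8, b = 9.

a = 8, b = 9, z = -111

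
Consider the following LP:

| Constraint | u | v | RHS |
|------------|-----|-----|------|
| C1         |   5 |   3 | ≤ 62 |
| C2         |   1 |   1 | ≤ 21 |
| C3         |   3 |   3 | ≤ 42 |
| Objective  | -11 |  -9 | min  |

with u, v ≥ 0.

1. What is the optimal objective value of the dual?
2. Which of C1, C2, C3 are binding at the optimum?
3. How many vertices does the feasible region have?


1. -146
2. C1, C3
3. 4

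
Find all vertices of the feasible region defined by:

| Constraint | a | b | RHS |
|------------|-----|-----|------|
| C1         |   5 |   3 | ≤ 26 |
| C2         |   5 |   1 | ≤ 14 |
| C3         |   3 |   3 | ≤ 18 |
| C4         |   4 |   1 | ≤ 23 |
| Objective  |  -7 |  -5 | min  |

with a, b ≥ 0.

(0, 0), (2.8, 0), (2, 4), (0, 6)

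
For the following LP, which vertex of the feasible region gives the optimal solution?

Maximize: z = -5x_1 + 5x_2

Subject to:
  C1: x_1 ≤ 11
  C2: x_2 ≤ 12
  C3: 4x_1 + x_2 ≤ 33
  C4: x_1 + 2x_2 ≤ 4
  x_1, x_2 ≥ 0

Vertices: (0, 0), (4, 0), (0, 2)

Evaluate the objective at each vertex of the feasible region:
  z(0, 0) = 0
  z(4, 0) = -20
  z(0, 2) = 10  ←
The maximum is at x_1 = 0, x_2 = 2.

(0, 2)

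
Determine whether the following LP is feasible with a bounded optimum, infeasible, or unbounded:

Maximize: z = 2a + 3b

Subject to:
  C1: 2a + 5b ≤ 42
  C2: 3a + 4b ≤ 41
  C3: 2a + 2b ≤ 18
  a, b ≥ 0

Feasible with a bounded optimal solution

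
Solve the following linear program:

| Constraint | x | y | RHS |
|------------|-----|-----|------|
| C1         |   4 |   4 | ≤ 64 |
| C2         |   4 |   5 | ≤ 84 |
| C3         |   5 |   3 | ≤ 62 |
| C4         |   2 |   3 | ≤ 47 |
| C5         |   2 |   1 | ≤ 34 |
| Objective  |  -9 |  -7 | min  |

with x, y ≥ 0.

Evaluate the objective at each vertex of the feasible region:
  z(0, 0) = 0
  z(12.4, 0) = -111.6
  z(7, 9) = -126  ←
  z(1, 15) = -114
  z(0, 15.67) = -109.7
The minimum is at x = 7, y = 9.

x = 7, y = 9, z = -126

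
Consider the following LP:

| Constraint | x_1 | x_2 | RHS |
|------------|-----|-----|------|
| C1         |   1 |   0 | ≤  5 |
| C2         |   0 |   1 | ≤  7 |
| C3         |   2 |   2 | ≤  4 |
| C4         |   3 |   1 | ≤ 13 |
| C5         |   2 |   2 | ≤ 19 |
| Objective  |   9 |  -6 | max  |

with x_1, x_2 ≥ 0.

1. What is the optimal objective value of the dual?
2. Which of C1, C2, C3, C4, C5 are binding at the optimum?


1. 18
2. C3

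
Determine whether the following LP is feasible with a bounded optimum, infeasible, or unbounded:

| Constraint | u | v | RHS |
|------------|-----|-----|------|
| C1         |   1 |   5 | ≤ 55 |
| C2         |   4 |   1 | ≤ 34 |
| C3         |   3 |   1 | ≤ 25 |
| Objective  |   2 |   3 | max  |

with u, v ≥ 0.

Feasible with a bounded optimal solution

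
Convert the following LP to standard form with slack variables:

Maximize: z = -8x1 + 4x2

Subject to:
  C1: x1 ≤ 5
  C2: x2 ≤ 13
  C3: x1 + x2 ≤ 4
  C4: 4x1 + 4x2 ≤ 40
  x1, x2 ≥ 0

max z = -8x1 + 4x2

s.t.
  x1 + s1 = 5
  x2 + s2 = 13
  x1 + x2 + s3 = 4
  4x1 + 4x2 + s4 = 40
  x1, x2, s1, s2, s3, s4 ≥ 0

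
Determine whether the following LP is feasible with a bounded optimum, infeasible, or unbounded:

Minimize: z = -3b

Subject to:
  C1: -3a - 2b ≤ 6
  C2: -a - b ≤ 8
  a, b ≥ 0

Unbounded (objective can decrease without bound)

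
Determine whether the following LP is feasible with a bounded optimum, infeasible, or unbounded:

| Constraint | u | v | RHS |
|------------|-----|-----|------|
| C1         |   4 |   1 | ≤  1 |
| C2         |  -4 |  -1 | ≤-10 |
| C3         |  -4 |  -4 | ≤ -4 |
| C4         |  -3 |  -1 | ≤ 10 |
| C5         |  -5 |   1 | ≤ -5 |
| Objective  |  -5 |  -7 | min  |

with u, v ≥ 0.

Infeasible (no feasible solution exists)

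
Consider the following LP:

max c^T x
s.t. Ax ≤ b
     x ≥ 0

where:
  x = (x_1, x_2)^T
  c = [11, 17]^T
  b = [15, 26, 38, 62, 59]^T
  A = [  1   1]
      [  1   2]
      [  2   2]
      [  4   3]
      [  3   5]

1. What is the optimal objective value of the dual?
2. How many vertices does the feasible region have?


1. 207
2. 4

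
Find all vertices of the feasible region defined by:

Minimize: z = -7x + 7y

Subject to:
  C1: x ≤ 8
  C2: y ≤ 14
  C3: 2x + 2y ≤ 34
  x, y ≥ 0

(0, 0), (8, 0), (8, 9), (3, 14), (0, 14)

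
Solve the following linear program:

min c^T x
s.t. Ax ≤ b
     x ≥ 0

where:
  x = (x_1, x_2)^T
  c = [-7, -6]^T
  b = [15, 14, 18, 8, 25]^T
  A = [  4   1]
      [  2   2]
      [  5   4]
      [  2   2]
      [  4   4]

Evaluate the objective at each vertex of the feasible region:
  z(0, 0) = 0
  z(3.6, 0) = -25.2
  z(2, 2) = -26  ←
  z(0, 4) = -24
The minimum is at x_1 = 2, x_2 = 2.

x_1 = 2, x_2 = 2, z = -26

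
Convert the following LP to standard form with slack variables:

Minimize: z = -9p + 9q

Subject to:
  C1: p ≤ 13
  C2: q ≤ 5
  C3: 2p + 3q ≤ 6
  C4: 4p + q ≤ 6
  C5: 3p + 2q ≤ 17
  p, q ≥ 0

min z = -9p + 9q

s.t.
  p + s1 = 13
  q + s2 = 5
  2p + 3q + s3 = 6
  4p + q + s4 = 6
  3p + 2q + s5 = 17
  p, q, s1, s2, s3, s4, s5 ≥ 0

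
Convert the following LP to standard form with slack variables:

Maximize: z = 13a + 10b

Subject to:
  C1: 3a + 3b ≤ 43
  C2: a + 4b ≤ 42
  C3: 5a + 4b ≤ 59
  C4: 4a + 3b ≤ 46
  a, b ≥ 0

max z = 13a + 10b

s.t.
  3a + 3b + s1 = 43
  a + 4b + s2 = 42
  5a + 4b + s3 = 59
  4a + 3b + s4 = 46
  a, b, s1, s2, s3, s4 ≥ 0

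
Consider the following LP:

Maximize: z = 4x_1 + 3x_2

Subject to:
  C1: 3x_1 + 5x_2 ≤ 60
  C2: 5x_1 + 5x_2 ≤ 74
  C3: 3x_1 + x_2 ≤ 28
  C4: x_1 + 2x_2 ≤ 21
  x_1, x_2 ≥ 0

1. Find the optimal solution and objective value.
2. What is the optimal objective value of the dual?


1. x_1 = 7, x_2 = 7, z = 49
2. 49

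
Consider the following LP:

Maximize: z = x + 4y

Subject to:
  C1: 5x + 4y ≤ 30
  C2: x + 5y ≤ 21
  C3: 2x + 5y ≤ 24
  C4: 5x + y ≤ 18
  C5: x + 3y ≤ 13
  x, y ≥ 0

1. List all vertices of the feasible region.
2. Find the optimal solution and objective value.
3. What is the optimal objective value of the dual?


1. (0, 0), (3.6, 0), (2.929, 3.357), (1, 4), (0, 4.2)
2. x = 1, y = 4, z = 17
3. 17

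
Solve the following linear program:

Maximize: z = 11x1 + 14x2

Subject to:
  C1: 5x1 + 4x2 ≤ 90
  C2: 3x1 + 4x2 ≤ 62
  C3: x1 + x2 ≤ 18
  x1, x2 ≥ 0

Evaluate the objective at each vertex of the feasible region:
  z(0, 0) = 0
  z(18, 0) = 198
  z(10, 8) = 222  ←
  z(0, 15.5) = 217
The maximum is at x1 = 10, x2 = 8.

x1 = 10, x2 = 8, z = 222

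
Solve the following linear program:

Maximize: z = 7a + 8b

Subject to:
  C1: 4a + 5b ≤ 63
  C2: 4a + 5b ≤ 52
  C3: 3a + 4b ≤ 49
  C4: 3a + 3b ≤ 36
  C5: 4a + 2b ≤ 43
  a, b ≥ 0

Evaluate the objective at each vertex of the feasible region:
  z(0, 0) = 0
  z(10.75, 0) = 75.25
  z(9.5, 2.5) = 86.5
  z(8, 4) = 88  ←
  z(0, 10.4) = 83.2
The maximum is at a = 8, b = 4.

a = 8, b = 4, z = 88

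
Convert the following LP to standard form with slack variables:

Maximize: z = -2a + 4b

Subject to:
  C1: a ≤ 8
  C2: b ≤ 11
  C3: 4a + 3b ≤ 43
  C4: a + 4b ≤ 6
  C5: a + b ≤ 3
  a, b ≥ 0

max z = -2a + 4b

s.t.
  a + s1 = 8
  b + s2 = 11
  4a + 3b + s3 = 43
  a + 4b + s4 = 6
  a + b + s5 = 3
  a, b, s1, s2, s3, s4, s5 ≥ 0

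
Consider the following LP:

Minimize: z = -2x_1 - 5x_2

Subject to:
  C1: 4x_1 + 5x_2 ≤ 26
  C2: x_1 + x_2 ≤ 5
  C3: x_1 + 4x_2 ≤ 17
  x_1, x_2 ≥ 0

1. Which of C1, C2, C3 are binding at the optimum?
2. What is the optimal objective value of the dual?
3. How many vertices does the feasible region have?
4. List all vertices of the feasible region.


1. C2, C3
2. -22
3. 4
4. (0, 0), (5, 0), (1, 4), (0, 4.25)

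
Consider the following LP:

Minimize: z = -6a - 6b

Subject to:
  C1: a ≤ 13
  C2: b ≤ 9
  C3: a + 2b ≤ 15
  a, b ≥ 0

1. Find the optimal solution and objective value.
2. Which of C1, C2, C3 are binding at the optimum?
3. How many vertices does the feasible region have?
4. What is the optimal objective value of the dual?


1. a = 13, b = 1, z = -84
2. C1, C3
3. 4
4. -84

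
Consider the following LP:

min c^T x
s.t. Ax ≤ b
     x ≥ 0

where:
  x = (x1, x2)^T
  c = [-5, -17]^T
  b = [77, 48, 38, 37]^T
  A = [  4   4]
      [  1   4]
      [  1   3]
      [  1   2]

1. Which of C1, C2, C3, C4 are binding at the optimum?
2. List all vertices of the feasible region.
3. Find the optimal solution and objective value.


1. C2, C3
2. (0, 0), (19.25, 0), (9.875, 9.375), (8, 10), (0, 12)
3. x1 = 8, x2 = 10, z = -210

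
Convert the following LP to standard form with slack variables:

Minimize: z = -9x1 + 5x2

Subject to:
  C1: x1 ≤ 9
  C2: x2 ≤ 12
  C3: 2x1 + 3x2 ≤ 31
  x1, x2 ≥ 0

min z = -9x1 + 5x2

s.t.
  x1 + s1 = 9
  x2 + s2 = 12
  2x1 + 3x2 + s3 = 31
  x1, x2, s1, s2, s3 ≥ 0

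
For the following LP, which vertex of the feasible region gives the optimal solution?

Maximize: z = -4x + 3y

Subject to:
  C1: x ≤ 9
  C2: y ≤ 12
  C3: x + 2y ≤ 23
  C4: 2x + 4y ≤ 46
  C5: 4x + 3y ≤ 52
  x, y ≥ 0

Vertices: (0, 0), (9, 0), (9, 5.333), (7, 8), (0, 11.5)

Evaluate the objective at each vertex of the feasible region:
  z(0, 0) = 0
  z(9, 0) = -36
  z(9, 5.333) = -20
  z(7, 8) = -4
  z(0, 11.5) = 34.5  ←
The maximum is at x = 0, y = 11.5.

(0, 11.5)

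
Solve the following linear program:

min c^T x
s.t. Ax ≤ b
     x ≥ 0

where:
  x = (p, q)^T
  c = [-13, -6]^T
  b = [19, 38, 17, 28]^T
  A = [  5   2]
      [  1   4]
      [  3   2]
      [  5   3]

Evaluate the objective at each vertex of the feasible region:
  z(0, 0) = 0
  z(3.8, 0) = -49.4
  z(1, 7) = -55  ←
  z(0, 8.5) = -51
The minimum is at p = 1, q = 7.

p = 1, q = 7, z = -55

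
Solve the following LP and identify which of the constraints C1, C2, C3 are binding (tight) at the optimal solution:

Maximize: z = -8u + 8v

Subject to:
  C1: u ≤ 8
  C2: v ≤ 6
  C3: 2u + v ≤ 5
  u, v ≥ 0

At u = 0, v = 5, compute slack b - a·x for each constraint:
  C1: 8 − 0 = 8  (slack)
  C2: 6 − 5 = 1  (slack)
  C3: 5 − 5 = 0  (binding)

Optimal: u = 0, v = 5
Binding: C3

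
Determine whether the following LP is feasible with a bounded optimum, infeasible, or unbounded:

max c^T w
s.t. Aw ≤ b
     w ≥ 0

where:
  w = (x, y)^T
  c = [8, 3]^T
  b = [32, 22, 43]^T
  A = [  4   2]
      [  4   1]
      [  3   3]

Feasible with a bounded optimal solution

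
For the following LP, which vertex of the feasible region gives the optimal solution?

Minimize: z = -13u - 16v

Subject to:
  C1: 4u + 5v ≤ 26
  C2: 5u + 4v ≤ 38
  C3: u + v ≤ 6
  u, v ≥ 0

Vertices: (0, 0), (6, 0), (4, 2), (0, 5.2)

Evaluate the objective at each vertex of the feasible region:
  z(0, 0) = 0
  z(6, 0) = -78
  z(4, 2) = -84  ←
  z(0, 5.2) = -83.2
The minimum is at u = 4, v = 2.

(4, 2)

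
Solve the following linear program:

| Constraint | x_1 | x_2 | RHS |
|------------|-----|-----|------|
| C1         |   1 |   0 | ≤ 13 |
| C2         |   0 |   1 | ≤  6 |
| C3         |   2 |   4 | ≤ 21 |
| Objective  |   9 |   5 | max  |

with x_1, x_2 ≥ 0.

Evaluate the objective at each vertex of the feasible region:
  z(0, 0) = 0
  z(10.5, 0) = 94.5  ←
  z(0, 5.25) = 26.25
The maximum is at x_1 = 10.5, x_2 = 0.

x_1 = 10.5, x_2 = 0, z = 94.5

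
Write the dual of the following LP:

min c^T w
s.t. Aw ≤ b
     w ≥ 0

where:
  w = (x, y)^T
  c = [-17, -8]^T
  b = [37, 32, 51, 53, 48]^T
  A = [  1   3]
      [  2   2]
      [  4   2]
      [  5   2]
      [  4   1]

Primal min cᵀx s.t. Ax ≤ b, x ≥ 0  →  Dual max −bᵀy s.t. Aᵀy ≥ −c, y ≥ 0.

Maximize: z = -37y1 - 32y2 - 51y3 - 53y4 - 48y5

Subject to:
  y1 + 2y2 + 4y3 + 5y4 + 4y5 ≥ 17
  3y1 + 2y2 + 2y3 + 2y4 + y5 ≥ 8
  y1, y2, y3, y4, y5 ≥ 0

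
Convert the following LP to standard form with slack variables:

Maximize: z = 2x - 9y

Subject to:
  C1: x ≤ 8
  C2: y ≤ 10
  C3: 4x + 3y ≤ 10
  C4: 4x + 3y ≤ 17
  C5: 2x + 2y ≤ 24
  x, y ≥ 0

max z = 2x - 9y

s.t.
  x + s1 = 8
  y + s2 = 10
  4x + 3y + s3 = 10
  4x + 3y + s4 = 17
  2x + 2y + s5 = 24
  x, y, s1, s2, s3, s4, s5 ≥ 0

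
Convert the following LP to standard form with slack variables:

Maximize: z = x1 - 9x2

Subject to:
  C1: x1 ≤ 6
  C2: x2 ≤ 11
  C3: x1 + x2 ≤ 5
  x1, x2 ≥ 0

max z = x1 - 9x2

s.t.
  x1 + s1 = 6
  x2 + s2 = 11
  x1 + x2 + s3 = 5
  x1, x2, s1, s2, s3 ≥ 0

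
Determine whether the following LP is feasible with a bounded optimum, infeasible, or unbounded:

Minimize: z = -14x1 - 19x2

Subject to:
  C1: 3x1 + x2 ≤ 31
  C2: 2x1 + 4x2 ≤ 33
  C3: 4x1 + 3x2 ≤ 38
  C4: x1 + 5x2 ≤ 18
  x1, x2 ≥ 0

Feasible with a bounded optimal solution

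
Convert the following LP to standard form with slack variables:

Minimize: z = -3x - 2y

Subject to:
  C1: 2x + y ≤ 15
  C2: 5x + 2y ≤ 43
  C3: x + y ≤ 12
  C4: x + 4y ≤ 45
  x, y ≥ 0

min z = -3x - 2y

s.t.
  2x + y + s1 = 15
  5x + 2y + s2 = 43
  x + y + s3 = 12
  x + 4y + s4 = 45
  x, y, s1, s2, s3, s4 ≥ 0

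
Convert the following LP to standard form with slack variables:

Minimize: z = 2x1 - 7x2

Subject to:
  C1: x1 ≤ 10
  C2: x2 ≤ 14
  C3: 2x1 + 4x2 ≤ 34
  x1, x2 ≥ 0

min z = 2x1 - 7x2

s.t.
  x1 + s1 = 10
  x2 + s2 = 14
  2x1 + 4x2 + s3 = 34
  x1, x2, s1, s2, s3 ≥ 0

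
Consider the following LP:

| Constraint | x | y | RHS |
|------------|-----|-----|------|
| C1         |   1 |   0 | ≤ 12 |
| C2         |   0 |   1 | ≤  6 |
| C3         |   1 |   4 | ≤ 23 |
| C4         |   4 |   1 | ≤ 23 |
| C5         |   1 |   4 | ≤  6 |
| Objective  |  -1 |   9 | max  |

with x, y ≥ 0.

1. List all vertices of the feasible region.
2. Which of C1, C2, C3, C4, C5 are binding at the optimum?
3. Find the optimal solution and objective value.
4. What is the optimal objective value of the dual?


1. (0, 0), (5.75, 0), (5.733, 0.06667), (0, 1.5)
2. C5
3. x = 0, y = 1.5, z = 13.5
4. 13.5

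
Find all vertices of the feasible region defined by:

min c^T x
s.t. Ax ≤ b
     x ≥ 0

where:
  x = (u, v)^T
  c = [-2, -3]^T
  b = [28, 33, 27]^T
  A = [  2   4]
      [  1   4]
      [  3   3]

(0, 0), (9, 0), (4, 5), (0, 7)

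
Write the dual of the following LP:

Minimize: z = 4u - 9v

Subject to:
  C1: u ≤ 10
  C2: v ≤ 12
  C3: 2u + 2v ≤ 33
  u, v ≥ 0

Primal min cᵀx s.t. Ax ≤ b, x ≥ 0  →  Dual max −bᵀy s.t. Aᵀy ≥ −c, y ≥ 0.

Maximize: z = -10y1 - 12y2 - 33y3

Subject to:
  y1 + 2y3 ≥ -4
  y2 + 2y3 ≥ 9
  y1, y2, y3 ≥ 0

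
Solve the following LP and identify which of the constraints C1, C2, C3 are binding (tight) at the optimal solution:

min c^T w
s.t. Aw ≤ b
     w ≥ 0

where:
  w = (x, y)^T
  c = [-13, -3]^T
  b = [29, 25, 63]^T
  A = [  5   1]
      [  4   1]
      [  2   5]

At x = 4, y = 9, compute slack b - a·x for each constraint:
  C1: 29 − 29 = 0  (binding)
  C2: 25 − 25 = 0  (binding)
  C3: 63 − 53 = 10  (slack)

Optimal: x = 4, y = 9
Binding: C1, C2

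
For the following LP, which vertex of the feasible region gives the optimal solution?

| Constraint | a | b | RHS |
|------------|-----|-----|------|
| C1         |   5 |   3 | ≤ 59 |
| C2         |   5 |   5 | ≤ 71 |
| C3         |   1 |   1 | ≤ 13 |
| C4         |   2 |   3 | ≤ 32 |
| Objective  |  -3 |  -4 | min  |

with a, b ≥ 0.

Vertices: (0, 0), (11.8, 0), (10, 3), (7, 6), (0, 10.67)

Evaluate the objective at each vertex of the feasible region:
  z(0, 0) = 0
  z(11.8, 0) = -35.4
  z(10, 3) = -42
  z(7, 6) = -45  ←
  z(0, 10.67) = -42.67
The minimum is at a = 7, b = 6.

(7, 6)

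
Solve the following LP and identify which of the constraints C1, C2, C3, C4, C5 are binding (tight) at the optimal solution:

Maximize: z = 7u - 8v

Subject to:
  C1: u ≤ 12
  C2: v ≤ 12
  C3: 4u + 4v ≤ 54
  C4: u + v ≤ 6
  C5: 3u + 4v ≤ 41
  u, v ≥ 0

At u = 6, v = 0, compute slack b - a·x for each constraint:
  C1: 12 − 6 = 6  (slack)
  C2: 12 − 0 = 12  (slack)
  C3: 54 − 24 = 30  (slack)
  C4: 6 − 6 = 0  (binding)
  C5: 41 − 18 = 23  (slack)

Optimal: u = 6, v = 0
Binding: C4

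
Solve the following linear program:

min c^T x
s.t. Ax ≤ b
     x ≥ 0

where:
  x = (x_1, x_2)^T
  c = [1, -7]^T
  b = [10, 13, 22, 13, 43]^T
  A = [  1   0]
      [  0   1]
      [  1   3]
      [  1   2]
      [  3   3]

Evaluate the objective at each vertex of the feasible region:
  z(0, 0) = 0
  z(10, 0) = 10
  z(10, 1.5) = -0.5
  z(0, 6.5) = -45.5  ←
The minimum is at x_1 = 0, x_2 = 6.5.

x_1 = 0, x_2 = 6.5, z = -45.5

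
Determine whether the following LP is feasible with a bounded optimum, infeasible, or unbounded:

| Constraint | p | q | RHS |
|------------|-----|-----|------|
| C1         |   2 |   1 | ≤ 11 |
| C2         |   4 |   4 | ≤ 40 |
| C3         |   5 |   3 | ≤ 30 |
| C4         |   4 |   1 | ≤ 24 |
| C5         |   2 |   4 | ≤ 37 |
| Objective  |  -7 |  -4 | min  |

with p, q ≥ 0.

Feasible with a bounded optimal solution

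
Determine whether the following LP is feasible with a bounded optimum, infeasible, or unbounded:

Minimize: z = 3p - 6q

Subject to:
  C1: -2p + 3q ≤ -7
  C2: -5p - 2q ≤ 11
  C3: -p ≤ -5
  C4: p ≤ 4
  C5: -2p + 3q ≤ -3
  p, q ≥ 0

Infeasible (no feasible solution exists)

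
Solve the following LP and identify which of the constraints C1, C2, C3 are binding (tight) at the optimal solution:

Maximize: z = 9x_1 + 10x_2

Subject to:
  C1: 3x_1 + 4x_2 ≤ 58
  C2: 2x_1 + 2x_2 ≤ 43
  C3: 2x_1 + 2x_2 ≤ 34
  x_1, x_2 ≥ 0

At x_1 = 10, x_2 = 7, compute slack b - a·x for each constraint:
  C1: 58 − 58 = 0  (binding)
  C2: 43 − 34 = 9  (slack)
  C3: 34 − 34 = 0  (binding)

Optimal: x_1 = 10, x_2 = 7
Binding: C1, C3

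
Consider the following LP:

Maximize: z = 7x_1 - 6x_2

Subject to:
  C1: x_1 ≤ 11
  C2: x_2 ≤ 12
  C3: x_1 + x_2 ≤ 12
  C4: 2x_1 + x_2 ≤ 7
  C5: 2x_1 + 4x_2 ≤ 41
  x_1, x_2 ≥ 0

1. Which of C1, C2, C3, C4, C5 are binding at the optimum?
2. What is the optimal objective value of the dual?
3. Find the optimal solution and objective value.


1. C4
2. 24.5
3. x_1 = 3.5, x_2 = 0, z = 24.5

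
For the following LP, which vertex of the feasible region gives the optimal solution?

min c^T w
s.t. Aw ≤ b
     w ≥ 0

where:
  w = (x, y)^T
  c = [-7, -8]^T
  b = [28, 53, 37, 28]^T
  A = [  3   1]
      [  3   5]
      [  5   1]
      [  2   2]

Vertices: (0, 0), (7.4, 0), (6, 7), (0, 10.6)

Evaluate the objective at each vertex of the feasible region:
  z(0, 0) = 0
  z(7.4, 0) = -51.8
  z(6, 7) = -98  ←
  z(0, 10.6) = -84.8
The minimum is at x = 6, y = 7.

(6, 7)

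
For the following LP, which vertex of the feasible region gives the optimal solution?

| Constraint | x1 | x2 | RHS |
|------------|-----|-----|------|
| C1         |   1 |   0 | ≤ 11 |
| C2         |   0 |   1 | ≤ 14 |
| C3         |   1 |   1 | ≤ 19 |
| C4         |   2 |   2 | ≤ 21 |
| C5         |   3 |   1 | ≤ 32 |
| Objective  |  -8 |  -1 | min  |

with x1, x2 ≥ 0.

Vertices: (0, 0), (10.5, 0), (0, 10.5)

Evaluate the objective at each vertex of the feasible region:
  z(0, 0) = 0
  z(10.5, 0) = -84  ←
  z(0, 10.5) = -10.5
The minimum is at x1 = 10.5, x2 = 0.

(10.5, 0)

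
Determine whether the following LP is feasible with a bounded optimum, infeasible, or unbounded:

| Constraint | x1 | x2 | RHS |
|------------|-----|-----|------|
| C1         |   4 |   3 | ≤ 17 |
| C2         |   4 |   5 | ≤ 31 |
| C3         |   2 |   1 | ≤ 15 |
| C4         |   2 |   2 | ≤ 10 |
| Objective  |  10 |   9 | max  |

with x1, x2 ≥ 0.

Feasible with a bounded optimal solution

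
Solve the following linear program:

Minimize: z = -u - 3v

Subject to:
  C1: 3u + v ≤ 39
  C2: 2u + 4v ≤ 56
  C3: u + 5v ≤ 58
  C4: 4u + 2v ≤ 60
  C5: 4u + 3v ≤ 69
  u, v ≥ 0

Evaluate the objective at each vertex of the feasible region:
  z(0, 0) = 0
  z(13, 0) = -13
  z(10, 9) = -37
  z(8, 10) = -38  ←
  z(0, 11.6) = -34.8
The minimum is at u = 8, v = 10.

u = 8, v = 10, z = -38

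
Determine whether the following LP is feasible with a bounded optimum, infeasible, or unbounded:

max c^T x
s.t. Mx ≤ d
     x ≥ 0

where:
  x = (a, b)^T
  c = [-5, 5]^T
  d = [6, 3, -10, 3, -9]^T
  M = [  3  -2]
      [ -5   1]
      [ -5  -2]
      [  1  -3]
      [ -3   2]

Infeasible (no feasible solution exists)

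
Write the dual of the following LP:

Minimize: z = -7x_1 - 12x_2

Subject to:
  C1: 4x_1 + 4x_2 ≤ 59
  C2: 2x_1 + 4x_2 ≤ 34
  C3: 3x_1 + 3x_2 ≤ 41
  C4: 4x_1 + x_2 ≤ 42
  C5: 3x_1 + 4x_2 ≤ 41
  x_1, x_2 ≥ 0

Primal min cᵀx s.t. Ax ≤ b, x ≥ 0  →  Dual max −bᵀy s.t. Aᵀy ≥ −c, y ≥ 0.

Maximize: z = -59y1 - 34y2 - 41y3 - 42y4 - 41y5

Subject to:
  4y1 + 2y2 + 3y3 + 4y4 + 3y5 ≥ 7
  4y1 + 4y2 + 3y3 + y4 + 4y5 ≥ 12
  y1, y2, y3, y4, y5 ≥ 0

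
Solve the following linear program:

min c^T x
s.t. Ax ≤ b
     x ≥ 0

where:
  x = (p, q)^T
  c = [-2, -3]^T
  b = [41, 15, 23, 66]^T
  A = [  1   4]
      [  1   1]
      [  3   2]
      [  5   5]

Evaluate the objective at each vertex of the feasible region:
  z(0, 0) = 0
  z(7.667, 0) = -15.33
  z(1, 10) = -32  ←
  z(0, 10.25) = -30.75
The minimum is at p = 1, q = 10.

p = 1, q = 10, z = -32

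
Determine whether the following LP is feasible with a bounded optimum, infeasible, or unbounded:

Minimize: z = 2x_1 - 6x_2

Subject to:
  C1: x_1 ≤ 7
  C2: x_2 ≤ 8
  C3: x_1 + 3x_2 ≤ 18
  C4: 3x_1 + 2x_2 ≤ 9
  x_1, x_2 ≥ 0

Feasible with a bounded optimal solution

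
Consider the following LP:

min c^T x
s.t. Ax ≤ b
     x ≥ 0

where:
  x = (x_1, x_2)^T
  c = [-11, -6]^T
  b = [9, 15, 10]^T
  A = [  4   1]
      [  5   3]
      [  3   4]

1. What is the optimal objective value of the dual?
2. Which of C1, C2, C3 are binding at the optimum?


1. -28
2. C1, C3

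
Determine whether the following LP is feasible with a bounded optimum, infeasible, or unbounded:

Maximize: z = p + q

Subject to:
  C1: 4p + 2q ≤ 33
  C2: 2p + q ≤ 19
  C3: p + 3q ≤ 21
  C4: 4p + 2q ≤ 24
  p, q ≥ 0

Feasible with a bounded optimal solution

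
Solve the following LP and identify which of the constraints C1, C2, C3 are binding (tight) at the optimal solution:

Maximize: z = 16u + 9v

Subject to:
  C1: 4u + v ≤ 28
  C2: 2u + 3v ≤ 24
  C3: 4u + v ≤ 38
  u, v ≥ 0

At u = 6, v = 4, compute slack b - a·x for each constraint:
  C1: 28 − 28 = 0  (binding)
  C2: 24 − 24 = 0  (binding)
  C3: 38 − 28 = 10  (slack)

Optimal: u = 6, v = 4
Binding: C1, C2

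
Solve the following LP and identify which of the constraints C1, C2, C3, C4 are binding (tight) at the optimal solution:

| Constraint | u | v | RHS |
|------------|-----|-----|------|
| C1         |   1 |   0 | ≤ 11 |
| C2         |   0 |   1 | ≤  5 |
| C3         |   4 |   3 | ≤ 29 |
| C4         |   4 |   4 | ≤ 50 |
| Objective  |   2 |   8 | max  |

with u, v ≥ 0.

At u = 3.5, v = 5, compute slack b - a·x for each constraint:
  C1: 11 − 3.5 = 7.5  (slack)
  C2: 5 − 5 = 0  (binding)
  C3: 29 − 29 = 0  (binding)
  C4: 50 − 34 = 16  (slack)

Optimal: u = 3.5, v = 5
Binding: C2, C3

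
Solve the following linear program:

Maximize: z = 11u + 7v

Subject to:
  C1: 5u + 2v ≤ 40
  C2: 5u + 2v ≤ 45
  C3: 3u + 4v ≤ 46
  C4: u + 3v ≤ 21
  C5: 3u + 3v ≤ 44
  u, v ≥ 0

Evaluate the objective at each vertex of the feasible region:
  z(0, 0) = 0
  z(8, 0) = 88
  z(6, 5) = 101  ←
  z(0, 7) = 49
The maximum is at u = 6, v = 5.

u = 6, v = 5, z = 101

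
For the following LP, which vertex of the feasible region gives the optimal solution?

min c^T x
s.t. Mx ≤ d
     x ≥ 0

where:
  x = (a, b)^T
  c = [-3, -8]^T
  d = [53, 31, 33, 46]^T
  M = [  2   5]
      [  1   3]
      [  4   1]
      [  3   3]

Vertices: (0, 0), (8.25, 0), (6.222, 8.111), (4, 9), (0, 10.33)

Evaluate the objective at each vertex of the feasible region:
  z(0, 0) = 0
  z(8.25, 0) = -24.75
  z(6.222, 8.111) = -83.56
  z(4, 9) = -84  ←
  z(0, 10.33) = -82.67
The minimum is at a = 4, b = 9.

(4, 9)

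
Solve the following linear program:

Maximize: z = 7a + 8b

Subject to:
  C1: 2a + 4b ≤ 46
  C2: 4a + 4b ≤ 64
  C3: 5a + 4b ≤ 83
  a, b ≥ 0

Evaluate the objective at each vertex of the feasible region:
  z(0, 0) = 0
  z(16, 0) = 112
  z(9, 7) = 119  ←
  z(0, 11.5) = 92
The maximum is at a = 9, b = 7.

a = 9, b = 7, z = 119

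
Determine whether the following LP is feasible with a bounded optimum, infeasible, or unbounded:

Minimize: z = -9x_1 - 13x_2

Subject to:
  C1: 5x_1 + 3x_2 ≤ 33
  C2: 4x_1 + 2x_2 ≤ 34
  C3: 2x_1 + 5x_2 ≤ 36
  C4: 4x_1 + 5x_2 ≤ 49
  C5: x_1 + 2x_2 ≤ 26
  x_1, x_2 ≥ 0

Feasible with a bounded optimal solution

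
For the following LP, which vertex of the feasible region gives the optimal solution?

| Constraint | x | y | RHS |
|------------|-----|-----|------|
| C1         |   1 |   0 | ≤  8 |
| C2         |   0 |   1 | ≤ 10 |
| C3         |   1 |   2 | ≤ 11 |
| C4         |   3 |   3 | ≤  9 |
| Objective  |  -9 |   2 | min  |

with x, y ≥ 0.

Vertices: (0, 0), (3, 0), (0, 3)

Evaluate the objective at each vertex of the feasible region:
  z(0, 0) = 0
  z(3, 0) = -27  ←
  z(0, 3) = 6
The minimum is at x = 3, y = 0.

(3, 0)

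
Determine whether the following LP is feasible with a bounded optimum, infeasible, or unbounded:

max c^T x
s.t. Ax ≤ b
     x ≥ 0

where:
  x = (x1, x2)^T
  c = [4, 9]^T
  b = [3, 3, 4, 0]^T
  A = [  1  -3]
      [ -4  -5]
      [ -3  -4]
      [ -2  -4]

Unbounded (objective can increase without bound)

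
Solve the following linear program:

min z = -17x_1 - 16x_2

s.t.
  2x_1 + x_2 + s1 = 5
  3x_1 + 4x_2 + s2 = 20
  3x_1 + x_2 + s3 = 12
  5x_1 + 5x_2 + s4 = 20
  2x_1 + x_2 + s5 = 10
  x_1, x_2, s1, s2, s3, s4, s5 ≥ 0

Evaluate the objective at each vertex of the feasible region:
  z(0, 0) = 0
  z(2.5, 0) = -42.5
  z(1, 3) = -65  ←
  z(0, 4) = -64
The minimum is at x_1 = 1, x_2 = 3.

x_1 = 1, x_2 = 3, z = -65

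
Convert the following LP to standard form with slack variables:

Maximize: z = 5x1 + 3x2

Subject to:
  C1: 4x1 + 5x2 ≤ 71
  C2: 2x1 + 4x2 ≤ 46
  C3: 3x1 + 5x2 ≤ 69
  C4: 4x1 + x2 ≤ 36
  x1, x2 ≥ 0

max z = 5x1 + 3x2

s.t.
  4x1 + 5x2 + s1 = 71
  2x1 + 4x2 + s2 = 46
  3x1 + 5x2 + s3 = 69
  4x1 + x2 + s4 = 36
  x1, x2, s1, s2, s3, s4 ≥ 0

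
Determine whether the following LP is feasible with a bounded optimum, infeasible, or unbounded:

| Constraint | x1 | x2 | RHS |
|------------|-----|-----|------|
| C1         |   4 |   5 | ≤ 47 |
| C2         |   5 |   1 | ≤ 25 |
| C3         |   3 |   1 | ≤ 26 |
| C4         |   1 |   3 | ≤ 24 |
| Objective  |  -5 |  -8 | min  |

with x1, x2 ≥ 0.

Feasible with a bounded optimal solution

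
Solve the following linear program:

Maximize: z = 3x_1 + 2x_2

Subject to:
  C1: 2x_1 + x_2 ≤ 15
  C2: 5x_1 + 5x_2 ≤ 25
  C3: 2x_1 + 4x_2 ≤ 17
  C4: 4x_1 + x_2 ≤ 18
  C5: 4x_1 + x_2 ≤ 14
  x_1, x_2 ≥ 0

Evaluate the objective at each vertex of the feasible region:
  z(0, 0) = 0
  z(3.5, 0) = 10.5
  z(3, 2) = 13  ←
  z(1.5, 3.5) = 11.5
  z(0, 4.25) = 8.5
The maximum is at x_1 = 3, x_2 = 2.

x_1 = 3, x_2 = 2, z = 13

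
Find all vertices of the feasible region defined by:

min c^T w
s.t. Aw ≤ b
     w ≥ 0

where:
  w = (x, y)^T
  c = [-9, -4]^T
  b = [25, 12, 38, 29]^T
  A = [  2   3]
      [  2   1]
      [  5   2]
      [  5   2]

(0, 0), (5.8, 0), (5, 2), (2.75, 6.5), (0, 8.333)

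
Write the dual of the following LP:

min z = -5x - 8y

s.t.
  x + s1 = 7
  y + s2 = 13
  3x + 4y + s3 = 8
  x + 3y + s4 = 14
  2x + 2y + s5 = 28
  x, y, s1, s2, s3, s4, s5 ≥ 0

Primal min cᵀx s.t. Ax ≤ b, x ≥ 0  →  Dual max −bᵀy s.t. Aᵀy ≥ −c, y ≥ 0.

Maximize: z = -7y1 - 13y2 - 8y3 - 14y4 - 28y5

Subject to:
  y1 + 3y3 + y4 + 2y5 ≥ 5
  y2 + 4y3 + 3y4 + 2y5 ≥ 8
  y1, y2, y3, y4, y5 ≥ 0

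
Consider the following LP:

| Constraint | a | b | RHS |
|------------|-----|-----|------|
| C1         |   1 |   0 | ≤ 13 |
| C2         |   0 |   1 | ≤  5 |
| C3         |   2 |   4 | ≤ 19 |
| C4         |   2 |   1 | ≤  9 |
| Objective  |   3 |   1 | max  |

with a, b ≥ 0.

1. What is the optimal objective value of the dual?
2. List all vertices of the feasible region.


1. 13.5
2. (0, 0), (4.5, 0), (2.833, 3.333), (0, 4.75)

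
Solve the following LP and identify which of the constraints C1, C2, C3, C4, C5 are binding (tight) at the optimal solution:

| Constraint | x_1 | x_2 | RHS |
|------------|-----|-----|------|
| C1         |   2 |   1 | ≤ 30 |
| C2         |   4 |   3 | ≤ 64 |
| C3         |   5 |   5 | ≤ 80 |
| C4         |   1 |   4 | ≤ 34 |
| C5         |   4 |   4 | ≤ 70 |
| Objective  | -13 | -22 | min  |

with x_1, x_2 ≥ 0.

At x_1 = 10, x_2 = 6, compute slack b - a·x for each constraint:
  C1: 30 − 26 = 4  (slack)
  C2: 64 − 58 = 6  (slack)
  C3: 80 − 80 = 0  (binding)
  C4: 34 − 34 = 0  (binding)
  C5: 70 − 64 = 6  (slack)

Optimal: x_1 = 10, x_2 = 6
Binding: C3, C4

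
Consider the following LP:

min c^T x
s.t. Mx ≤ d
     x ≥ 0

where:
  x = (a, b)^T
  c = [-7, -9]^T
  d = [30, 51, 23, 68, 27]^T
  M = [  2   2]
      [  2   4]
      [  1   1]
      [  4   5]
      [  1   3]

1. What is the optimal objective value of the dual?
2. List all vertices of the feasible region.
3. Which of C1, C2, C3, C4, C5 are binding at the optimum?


1. -117
2. (0, 0), (15, 0), (9, 6), (0, 9)
3. C1, C5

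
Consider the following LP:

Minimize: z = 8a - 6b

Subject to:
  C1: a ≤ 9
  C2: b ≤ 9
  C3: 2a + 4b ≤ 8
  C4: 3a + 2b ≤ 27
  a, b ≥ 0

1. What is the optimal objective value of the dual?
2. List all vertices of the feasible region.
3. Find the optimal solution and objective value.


1. -12
2. (0, 0), (4, 0), (0, 2)
3. a = 0, b = 2, z = -12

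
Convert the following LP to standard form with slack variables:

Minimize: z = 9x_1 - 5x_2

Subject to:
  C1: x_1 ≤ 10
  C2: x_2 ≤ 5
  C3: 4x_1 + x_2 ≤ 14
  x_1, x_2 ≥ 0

min z = 9x_1 - 5x_2

s.t.
  x_1 + s1 = 10
  x_2 + s2 = 5
  4x_1 + x_2 + s3 = 14
  x_1, x_2, s1, s2, s3 ≥ 0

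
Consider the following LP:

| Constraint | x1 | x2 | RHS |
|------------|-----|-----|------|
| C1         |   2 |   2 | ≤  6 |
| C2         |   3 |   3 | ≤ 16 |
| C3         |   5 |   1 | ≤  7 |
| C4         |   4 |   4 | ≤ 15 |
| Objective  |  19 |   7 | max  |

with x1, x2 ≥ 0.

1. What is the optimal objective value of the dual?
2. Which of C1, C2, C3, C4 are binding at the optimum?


1. 33
2. C1, C3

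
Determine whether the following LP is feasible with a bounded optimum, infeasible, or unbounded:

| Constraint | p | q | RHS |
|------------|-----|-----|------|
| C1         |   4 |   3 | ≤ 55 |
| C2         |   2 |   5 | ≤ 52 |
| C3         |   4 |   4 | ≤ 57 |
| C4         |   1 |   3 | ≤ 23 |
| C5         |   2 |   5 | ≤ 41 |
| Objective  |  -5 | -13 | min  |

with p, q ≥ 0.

Feasible with a bounded optimal solution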